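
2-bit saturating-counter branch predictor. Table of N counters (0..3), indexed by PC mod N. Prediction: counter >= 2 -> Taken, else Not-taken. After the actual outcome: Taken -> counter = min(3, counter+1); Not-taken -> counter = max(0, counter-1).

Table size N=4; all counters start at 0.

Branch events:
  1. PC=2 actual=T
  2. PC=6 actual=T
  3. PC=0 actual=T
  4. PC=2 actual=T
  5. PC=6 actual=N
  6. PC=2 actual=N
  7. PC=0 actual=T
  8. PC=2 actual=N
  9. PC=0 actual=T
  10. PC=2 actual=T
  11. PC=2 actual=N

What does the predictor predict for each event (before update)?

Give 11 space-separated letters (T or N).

Ev 1: PC=2 idx=2 pred=N actual=T -> ctr[2]=1
Ev 2: PC=6 idx=2 pred=N actual=T -> ctr[2]=2
Ev 3: PC=0 idx=0 pred=N actual=T -> ctr[0]=1
Ev 4: PC=2 idx=2 pred=T actual=T -> ctr[2]=3
Ev 5: PC=6 idx=2 pred=T actual=N -> ctr[2]=2
Ev 6: PC=2 idx=2 pred=T actual=N -> ctr[2]=1
Ev 7: PC=0 idx=0 pred=N actual=T -> ctr[0]=2
Ev 8: PC=2 idx=2 pred=N actual=N -> ctr[2]=0
Ev 9: PC=0 idx=0 pred=T actual=T -> ctr[0]=3
Ev 10: PC=2 idx=2 pred=N actual=T -> ctr[2]=1
Ev 11: PC=2 idx=2 pred=N actual=N -> ctr[2]=0

Answer: N N N T T T N N T N N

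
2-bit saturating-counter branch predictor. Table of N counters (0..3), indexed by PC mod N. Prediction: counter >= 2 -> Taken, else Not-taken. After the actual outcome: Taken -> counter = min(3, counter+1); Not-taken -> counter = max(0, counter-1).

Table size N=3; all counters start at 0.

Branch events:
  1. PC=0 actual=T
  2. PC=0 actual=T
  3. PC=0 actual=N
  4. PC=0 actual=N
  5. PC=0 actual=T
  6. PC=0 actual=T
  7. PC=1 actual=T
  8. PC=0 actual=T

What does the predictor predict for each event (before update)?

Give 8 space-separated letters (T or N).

Ev 1: PC=0 idx=0 pred=N actual=T -> ctr[0]=1
Ev 2: PC=0 idx=0 pred=N actual=T -> ctr[0]=2
Ev 3: PC=0 idx=0 pred=T actual=N -> ctr[0]=1
Ev 4: PC=0 idx=0 pred=N actual=N -> ctr[0]=0
Ev 5: PC=0 idx=0 pred=N actual=T -> ctr[0]=1
Ev 6: PC=0 idx=0 pred=N actual=T -> ctr[0]=2
Ev 7: PC=1 idx=1 pred=N actual=T -> ctr[1]=1
Ev 8: PC=0 idx=0 pred=T actual=T -> ctr[0]=3

Answer: N N T N N N N T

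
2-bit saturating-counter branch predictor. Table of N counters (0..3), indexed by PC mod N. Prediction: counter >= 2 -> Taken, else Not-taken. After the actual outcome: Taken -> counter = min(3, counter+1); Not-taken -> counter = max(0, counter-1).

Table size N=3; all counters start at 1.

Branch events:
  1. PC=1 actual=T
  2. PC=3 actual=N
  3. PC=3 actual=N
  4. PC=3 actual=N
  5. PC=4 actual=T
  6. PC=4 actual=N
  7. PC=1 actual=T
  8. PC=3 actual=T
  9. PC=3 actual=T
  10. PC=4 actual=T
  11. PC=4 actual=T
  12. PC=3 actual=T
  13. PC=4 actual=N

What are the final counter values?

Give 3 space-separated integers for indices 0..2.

Answer: 3 2 1

Derivation:
Ev 1: PC=1 idx=1 pred=N actual=T -> ctr[1]=2
Ev 2: PC=3 idx=0 pred=N actual=N -> ctr[0]=0
Ev 3: PC=3 idx=0 pred=N actual=N -> ctr[0]=0
Ev 4: PC=3 idx=0 pred=N actual=N -> ctr[0]=0
Ev 5: PC=4 idx=1 pred=T actual=T -> ctr[1]=3
Ev 6: PC=4 idx=1 pred=T actual=N -> ctr[1]=2
Ev 7: PC=1 idx=1 pred=T actual=T -> ctr[1]=3
Ev 8: PC=3 idx=0 pred=N actual=T -> ctr[0]=1
Ev 9: PC=3 idx=0 pred=N actual=T -> ctr[0]=2
Ev 10: PC=4 idx=1 pred=T actual=T -> ctr[1]=3
Ev 11: PC=4 idx=1 pred=T actual=T -> ctr[1]=3
Ev 12: PC=3 idx=0 pred=T actual=T -> ctr[0]=3
Ev 13: PC=4 idx=1 pred=T actual=N -> ctr[1]=2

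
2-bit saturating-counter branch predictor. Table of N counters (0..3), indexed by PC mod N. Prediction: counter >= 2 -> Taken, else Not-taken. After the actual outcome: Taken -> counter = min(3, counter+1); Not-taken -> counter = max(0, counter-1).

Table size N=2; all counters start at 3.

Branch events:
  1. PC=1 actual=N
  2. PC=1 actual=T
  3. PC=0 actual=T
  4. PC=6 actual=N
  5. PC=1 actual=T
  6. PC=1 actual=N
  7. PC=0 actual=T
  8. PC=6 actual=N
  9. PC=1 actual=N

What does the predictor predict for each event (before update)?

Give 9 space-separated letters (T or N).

Ev 1: PC=1 idx=1 pred=T actual=N -> ctr[1]=2
Ev 2: PC=1 idx=1 pred=T actual=T -> ctr[1]=3
Ev 3: PC=0 idx=0 pred=T actual=T -> ctr[0]=3
Ev 4: PC=6 idx=0 pred=T actual=N -> ctr[0]=2
Ev 5: PC=1 idx=1 pred=T actual=T -> ctr[1]=3
Ev 6: PC=1 idx=1 pred=T actual=N -> ctr[1]=2
Ev 7: PC=0 idx=0 pred=T actual=T -> ctr[0]=3
Ev 8: PC=6 idx=0 pred=T actual=N -> ctr[0]=2
Ev 9: PC=1 idx=1 pred=T actual=N -> ctr[1]=1

Answer: T T T T T T T T T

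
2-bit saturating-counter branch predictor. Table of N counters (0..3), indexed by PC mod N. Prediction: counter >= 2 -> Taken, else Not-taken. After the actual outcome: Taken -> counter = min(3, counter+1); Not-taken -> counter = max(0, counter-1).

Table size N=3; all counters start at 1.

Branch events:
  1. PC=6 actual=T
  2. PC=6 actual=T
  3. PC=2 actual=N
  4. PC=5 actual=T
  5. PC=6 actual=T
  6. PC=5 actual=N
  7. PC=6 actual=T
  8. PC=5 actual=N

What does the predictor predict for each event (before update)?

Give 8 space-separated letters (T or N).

Answer: N T N N T N T N

Derivation:
Ev 1: PC=6 idx=0 pred=N actual=T -> ctr[0]=2
Ev 2: PC=6 idx=0 pred=T actual=T -> ctr[0]=3
Ev 3: PC=2 idx=2 pred=N actual=N -> ctr[2]=0
Ev 4: PC=5 idx=2 pred=N actual=T -> ctr[2]=1
Ev 5: PC=6 idx=0 pred=T actual=T -> ctr[0]=3
Ev 6: PC=5 idx=2 pred=N actual=N -> ctr[2]=0
Ev 7: PC=6 idx=0 pred=T actual=T -> ctr[0]=3
Ev 8: PC=5 idx=2 pred=N actual=N -> ctr[2]=0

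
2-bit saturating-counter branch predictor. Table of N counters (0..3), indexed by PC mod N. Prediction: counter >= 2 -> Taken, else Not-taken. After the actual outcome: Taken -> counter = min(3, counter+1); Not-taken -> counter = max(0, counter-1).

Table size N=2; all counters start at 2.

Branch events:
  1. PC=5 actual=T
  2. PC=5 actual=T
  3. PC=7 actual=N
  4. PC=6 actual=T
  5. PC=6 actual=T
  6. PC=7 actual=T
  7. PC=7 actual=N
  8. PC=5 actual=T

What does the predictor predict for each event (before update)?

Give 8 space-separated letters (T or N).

Ev 1: PC=5 idx=1 pred=T actual=T -> ctr[1]=3
Ev 2: PC=5 idx=1 pred=T actual=T -> ctr[1]=3
Ev 3: PC=7 idx=1 pred=T actual=N -> ctr[1]=2
Ev 4: PC=6 idx=0 pred=T actual=T -> ctr[0]=3
Ev 5: PC=6 idx=0 pred=T actual=T -> ctr[0]=3
Ev 6: PC=7 idx=1 pred=T actual=T -> ctr[1]=3
Ev 7: PC=7 idx=1 pred=T actual=N -> ctr[1]=2
Ev 8: PC=5 idx=1 pred=T actual=T -> ctr[1]=3

Answer: T T T T T T T T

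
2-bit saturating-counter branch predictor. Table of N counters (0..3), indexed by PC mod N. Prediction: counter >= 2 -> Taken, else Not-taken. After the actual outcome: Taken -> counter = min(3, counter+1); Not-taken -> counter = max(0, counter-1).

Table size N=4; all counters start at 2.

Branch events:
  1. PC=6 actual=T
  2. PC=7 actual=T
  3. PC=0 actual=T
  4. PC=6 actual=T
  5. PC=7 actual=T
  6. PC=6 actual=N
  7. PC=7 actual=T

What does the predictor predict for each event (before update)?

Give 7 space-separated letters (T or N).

Ev 1: PC=6 idx=2 pred=T actual=T -> ctr[2]=3
Ev 2: PC=7 idx=3 pred=T actual=T -> ctr[3]=3
Ev 3: PC=0 idx=0 pred=T actual=T -> ctr[0]=3
Ev 4: PC=6 idx=2 pred=T actual=T -> ctr[2]=3
Ev 5: PC=7 idx=3 pred=T actual=T -> ctr[3]=3
Ev 6: PC=6 idx=2 pred=T actual=N -> ctr[2]=2
Ev 7: PC=7 idx=3 pred=T actual=T -> ctr[3]=3

Answer: T T T T T T T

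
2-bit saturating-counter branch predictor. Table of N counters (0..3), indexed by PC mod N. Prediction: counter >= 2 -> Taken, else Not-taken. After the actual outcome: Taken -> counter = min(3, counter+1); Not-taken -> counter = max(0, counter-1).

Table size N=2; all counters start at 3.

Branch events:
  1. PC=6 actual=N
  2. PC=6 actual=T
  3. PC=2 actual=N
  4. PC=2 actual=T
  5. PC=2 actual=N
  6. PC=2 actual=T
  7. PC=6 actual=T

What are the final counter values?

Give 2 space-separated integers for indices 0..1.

Answer: 3 3

Derivation:
Ev 1: PC=6 idx=0 pred=T actual=N -> ctr[0]=2
Ev 2: PC=6 idx=0 pred=T actual=T -> ctr[0]=3
Ev 3: PC=2 idx=0 pred=T actual=N -> ctr[0]=2
Ev 4: PC=2 idx=0 pred=T actual=T -> ctr[0]=3
Ev 5: PC=2 idx=0 pred=T actual=N -> ctr[0]=2
Ev 6: PC=2 idx=0 pred=T actual=T -> ctr[0]=3
Ev 7: PC=6 idx=0 pred=T actual=T -> ctr[0]=3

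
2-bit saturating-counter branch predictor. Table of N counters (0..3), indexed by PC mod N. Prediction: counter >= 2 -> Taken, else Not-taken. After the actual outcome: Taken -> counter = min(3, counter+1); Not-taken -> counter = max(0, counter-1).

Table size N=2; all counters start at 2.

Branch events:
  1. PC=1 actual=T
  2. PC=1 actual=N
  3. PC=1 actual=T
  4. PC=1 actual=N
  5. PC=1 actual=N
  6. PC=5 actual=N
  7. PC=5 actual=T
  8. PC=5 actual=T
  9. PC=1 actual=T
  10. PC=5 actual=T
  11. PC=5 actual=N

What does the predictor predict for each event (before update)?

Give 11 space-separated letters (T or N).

Ev 1: PC=1 idx=1 pred=T actual=T -> ctr[1]=3
Ev 2: PC=1 idx=1 pred=T actual=N -> ctr[1]=2
Ev 3: PC=1 idx=1 pred=T actual=T -> ctr[1]=3
Ev 4: PC=1 idx=1 pred=T actual=N -> ctr[1]=2
Ev 5: PC=1 idx=1 pred=T actual=N -> ctr[1]=1
Ev 6: PC=5 idx=1 pred=N actual=N -> ctr[1]=0
Ev 7: PC=5 idx=1 pred=N actual=T -> ctr[1]=1
Ev 8: PC=5 idx=1 pred=N actual=T -> ctr[1]=2
Ev 9: PC=1 idx=1 pred=T actual=T -> ctr[1]=3
Ev 10: PC=5 idx=1 pred=T actual=T -> ctr[1]=3
Ev 11: PC=5 idx=1 pred=T actual=N -> ctr[1]=2

Answer: T T T T T N N N T T T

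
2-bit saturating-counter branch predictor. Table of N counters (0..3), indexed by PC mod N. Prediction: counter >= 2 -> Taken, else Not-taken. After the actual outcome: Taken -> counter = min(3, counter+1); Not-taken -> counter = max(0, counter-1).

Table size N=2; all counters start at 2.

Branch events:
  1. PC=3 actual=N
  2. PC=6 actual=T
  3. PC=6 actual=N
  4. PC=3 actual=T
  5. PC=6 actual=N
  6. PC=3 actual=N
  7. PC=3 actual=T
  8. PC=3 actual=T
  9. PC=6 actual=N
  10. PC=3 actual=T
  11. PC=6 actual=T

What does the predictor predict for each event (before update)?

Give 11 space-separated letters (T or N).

Answer: T T T N T T N T N T N

Derivation:
Ev 1: PC=3 idx=1 pred=T actual=N -> ctr[1]=1
Ev 2: PC=6 idx=0 pred=T actual=T -> ctr[0]=3
Ev 3: PC=6 idx=0 pred=T actual=N -> ctr[0]=2
Ev 4: PC=3 idx=1 pred=N actual=T -> ctr[1]=2
Ev 5: PC=6 idx=0 pred=T actual=N -> ctr[0]=1
Ev 6: PC=3 idx=1 pred=T actual=N -> ctr[1]=1
Ev 7: PC=3 idx=1 pred=N actual=T -> ctr[1]=2
Ev 8: PC=3 idx=1 pred=T actual=T -> ctr[1]=3
Ev 9: PC=6 idx=0 pred=N actual=N -> ctr[0]=0
Ev 10: PC=3 idx=1 pred=T actual=T -> ctr[1]=3
Ev 11: PC=6 idx=0 pred=N actual=T -> ctr[0]=1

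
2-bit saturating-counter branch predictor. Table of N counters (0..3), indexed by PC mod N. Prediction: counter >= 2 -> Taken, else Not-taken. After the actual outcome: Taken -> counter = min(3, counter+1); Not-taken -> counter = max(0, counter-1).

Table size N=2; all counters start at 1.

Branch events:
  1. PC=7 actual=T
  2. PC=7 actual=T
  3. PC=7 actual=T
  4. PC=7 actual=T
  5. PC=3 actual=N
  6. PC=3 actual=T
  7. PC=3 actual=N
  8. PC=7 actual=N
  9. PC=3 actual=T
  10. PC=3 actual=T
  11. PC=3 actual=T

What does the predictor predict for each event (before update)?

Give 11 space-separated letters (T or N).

Answer: N T T T T T T T N T T

Derivation:
Ev 1: PC=7 idx=1 pred=N actual=T -> ctr[1]=2
Ev 2: PC=7 idx=1 pred=T actual=T -> ctr[1]=3
Ev 3: PC=7 idx=1 pred=T actual=T -> ctr[1]=3
Ev 4: PC=7 idx=1 pred=T actual=T -> ctr[1]=3
Ev 5: PC=3 idx=1 pred=T actual=N -> ctr[1]=2
Ev 6: PC=3 idx=1 pred=T actual=T -> ctr[1]=3
Ev 7: PC=3 idx=1 pred=T actual=N -> ctr[1]=2
Ev 8: PC=7 idx=1 pred=T actual=N -> ctr[1]=1
Ev 9: PC=3 idx=1 pred=N actual=T -> ctr[1]=2
Ev 10: PC=3 idx=1 pred=T actual=T -> ctr[1]=3
Ev 11: PC=3 idx=1 pred=T actual=T -> ctr[1]=3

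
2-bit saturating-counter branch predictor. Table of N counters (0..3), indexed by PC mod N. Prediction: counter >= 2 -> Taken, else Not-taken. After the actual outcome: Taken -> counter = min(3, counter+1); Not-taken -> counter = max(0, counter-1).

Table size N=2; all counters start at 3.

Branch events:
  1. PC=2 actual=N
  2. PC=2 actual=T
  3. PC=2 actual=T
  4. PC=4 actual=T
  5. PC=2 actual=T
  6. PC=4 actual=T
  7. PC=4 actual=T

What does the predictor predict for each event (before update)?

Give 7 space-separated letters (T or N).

Answer: T T T T T T T

Derivation:
Ev 1: PC=2 idx=0 pred=T actual=N -> ctr[0]=2
Ev 2: PC=2 idx=0 pred=T actual=T -> ctr[0]=3
Ev 3: PC=2 idx=0 pred=T actual=T -> ctr[0]=3
Ev 4: PC=4 idx=0 pred=T actual=T -> ctr[0]=3
Ev 5: PC=2 idx=0 pred=T actual=T -> ctr[0]=3
Ev 6: PC=4 idx=0 pred=T actual=T -> ctr[0]=3
Ev 7: PC=4 idx=0 pred=T actual=T -> ctr[0]=3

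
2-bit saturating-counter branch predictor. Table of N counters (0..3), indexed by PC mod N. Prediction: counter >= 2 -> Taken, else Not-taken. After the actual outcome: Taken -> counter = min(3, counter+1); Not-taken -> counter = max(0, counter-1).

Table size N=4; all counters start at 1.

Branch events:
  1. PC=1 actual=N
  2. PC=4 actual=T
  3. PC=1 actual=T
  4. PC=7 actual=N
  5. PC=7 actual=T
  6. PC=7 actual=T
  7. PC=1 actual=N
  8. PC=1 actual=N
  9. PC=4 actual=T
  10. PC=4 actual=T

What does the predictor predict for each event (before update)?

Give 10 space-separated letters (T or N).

Answer: N N N N N N N N T T

Derivation:
Ev 1: PC=1 idx=1 pred=N actual=N -> ctr[1]=0
Ev 2: PC=4 idx=0 pred=N actual=T -> ctr[0]=2
Ev 3: PC=1 idx=1 pred=N actual=T -> ctr[1]=1
Ev 4: PC=7 idx=3 pred=N actual=N -> ctr[3]=0
Ev 5: PC=7 idx=3 pred=N actual=T -> ctr[3]=1
Ev 6: PC=7 idx=3 pred=N actual=T -> ctr[3]=2
Ev 7: PC=1 idx=1 pred=N actual=N -> ctr[1]=0
Ev 8: PC=1 idx=1 pred=N actual=N -> ctr[1]=0
Ev 9: PC=4 idx=0 pred=T actual=T -> ctr[0]=3
Ev 10: PC=4 idx=0 pred=T actual=T -> ctr[0]=3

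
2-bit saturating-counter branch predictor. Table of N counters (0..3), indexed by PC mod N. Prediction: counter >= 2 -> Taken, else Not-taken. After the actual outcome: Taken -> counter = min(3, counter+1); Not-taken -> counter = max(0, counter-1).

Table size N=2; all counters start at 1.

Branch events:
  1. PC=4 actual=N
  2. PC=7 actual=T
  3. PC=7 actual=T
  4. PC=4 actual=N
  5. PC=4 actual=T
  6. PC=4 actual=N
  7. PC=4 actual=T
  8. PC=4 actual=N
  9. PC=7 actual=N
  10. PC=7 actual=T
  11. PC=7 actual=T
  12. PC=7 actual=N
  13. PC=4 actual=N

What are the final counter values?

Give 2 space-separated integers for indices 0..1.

Answer: 0 2

Derivation:
Ev 1: PC=4 idx=0 pred=N actual=N -> ctr[0]=0
Ev 2: PC=7 idx=1 pred=N actual=T -> ctr[1]=2
Ev 3: PC=7 idx=1 pred=T actual=T -> ctr[1]=3
Ev 4: PC=4 idx=0 pred=N actual=N -> ctr[0]=0
Ev 5: PC=4 idx=0 pred=N actual=T -> ctr[0]=1
Ev 6: PC=4 idx=0 pred=N actual=N -> ctr[0]=0
Ev 7: PC=4 idx=0 pred=N actual=T -> ctr[0]=1
Ev 8: PC=4 idx=0 pred=N actual=N -> ctr[0]=0
Ev 9: PC=7 idx=1 pred=T actual=N -> ctr[1]=2
Ev 10: PC=7 idx=1 pred=T actual=T -> ctr[1]=3
Ev 11: PC=7 idx=1 pred=T actual=T -> ctr[1]=3
Ev 12: PC=7 idx=1 pred=T actual=N -> ctr[1]=2
Ev 13: PC=4 idx=0 pred=N actual=N -> ctr[0]=0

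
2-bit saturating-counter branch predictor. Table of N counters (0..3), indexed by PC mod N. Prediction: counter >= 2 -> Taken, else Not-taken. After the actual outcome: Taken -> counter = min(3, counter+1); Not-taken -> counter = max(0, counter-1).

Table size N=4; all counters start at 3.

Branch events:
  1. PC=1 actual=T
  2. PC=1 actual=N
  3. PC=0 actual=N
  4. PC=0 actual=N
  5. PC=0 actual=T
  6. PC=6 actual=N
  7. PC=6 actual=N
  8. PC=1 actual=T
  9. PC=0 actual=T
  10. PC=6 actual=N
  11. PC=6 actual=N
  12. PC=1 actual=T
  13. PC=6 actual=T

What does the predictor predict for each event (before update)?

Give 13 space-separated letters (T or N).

Answer: T T T T N T T T T N N T N

Derivation:
Ev 1: PC=1 idx=1 pred=T actual=T -> ctr[1]=3
Ev 2: PC=1 idx=1 pred=T actual=N -> ctr[1]=2
Ev 3: PC=0 idx=0 pred=T actual=N -> ctr[0]=2
Ev 4: PC=0 idx=0 pred=T actual=N -> ctr[0]=1
Ev 5: PC=0 idx=0 pred=N actual=T -> ctr[0]=2
Ev 6: PC=6 idx=2 pred=T actual=N -> ctr[2]=2
Ev 7: PC=6 idx=2 pred=T actual=N -> ctr[2]=1
Ev 8: PC=1 idx=1 pred=T actual=T -> ctr[1]=3
Ev 9: PC=0 idx=0 pred=T actual=T -> ctr[0]=3
Ev 10: PC=6 idx=2 pred=N actual=N -> ctr[2]=0
Ev 11: PC=6 idx=2 pred=N actual=N -> ctr[2]=0
Ev 12: PC=1 idx=1 pred=T actual=T -> ctr[1]=3
Ev 13: PC=6 idx=2 pred=N actual=T -> ctr[2]=1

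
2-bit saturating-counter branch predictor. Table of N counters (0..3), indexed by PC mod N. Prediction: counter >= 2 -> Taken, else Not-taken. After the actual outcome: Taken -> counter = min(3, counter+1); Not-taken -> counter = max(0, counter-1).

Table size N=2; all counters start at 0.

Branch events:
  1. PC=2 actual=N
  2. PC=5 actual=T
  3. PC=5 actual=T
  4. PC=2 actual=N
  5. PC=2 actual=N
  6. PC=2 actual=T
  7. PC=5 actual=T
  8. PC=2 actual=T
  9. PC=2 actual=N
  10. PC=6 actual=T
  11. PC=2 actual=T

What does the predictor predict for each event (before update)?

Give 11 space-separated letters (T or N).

Answer: N N N N N N T N T N T

Derivation:
Ev 1: PC=2 idx=0 pred=N actual=N -> ctr[0]=0
Ev 2: PC=5 idx=1 pred=N actual=T -> ctr[1]=1
Ev 3: PC=5 idx=1 pred=N actual=T -> ctr[1]=2
Ev 4: PC=2 idx=0 pred=N actual=N -> ctr[0]=0
Ev 5: PC=2 idx=0 pred=N actual=N -> ctr[0]=0
Ev 6: PC=2 idx=0 pred=N actual=T -> ctr[0]=1
Ev 7: PC=5 idx=1 pred=T actual=T -> ctr[1]=3
Ev 8: PC=2 idx=0 pred=N actual=T -> ctr[0]=2
Ev 9: PC=2 idx=0 pred=T actual=N -> ctr[0]=1
Ev 10: PC=6 idx=0 pred=N actual=T -> ctr[0]=2
Ev 11: PC=2 idx=0 pred=T actual=T -> ctr[0]=3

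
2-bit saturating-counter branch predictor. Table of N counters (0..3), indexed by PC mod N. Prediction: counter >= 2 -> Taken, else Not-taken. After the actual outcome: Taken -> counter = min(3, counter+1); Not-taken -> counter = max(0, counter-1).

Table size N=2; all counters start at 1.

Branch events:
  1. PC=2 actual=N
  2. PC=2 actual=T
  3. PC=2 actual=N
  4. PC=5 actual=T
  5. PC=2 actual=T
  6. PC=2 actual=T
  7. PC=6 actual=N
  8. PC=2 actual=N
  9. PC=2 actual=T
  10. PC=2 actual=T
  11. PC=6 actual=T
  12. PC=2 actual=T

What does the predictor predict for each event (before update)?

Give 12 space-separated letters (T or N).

Answer: N N N N N N T N N N T T

Derivation:
Ev 1: PC=2 idx=0 pred=N actual=N -> ctr[0]=0
Ev 2: PC=2 idx=0 pred=N actual=T -> ctr[0]=1
Ev 3: PC=2 idx=0 pred=N actual=N -> ctr[0]=0
Ev 4: PC=5 idx=1 pred=N actual=T -> ctr[1]=2
Ev 5: PC=2 idx=0 pred=N actual=T -> ctr[0]=1
Ev 6: PC=2 idx=0 pred=N actual=T -> ctr[0]=2
Ev 7: PC=6 idx=0 pred=T actual=N -> ctr[0]=1
Ev 8: PC=2 idx=0 pred=N actual=N -> ctr[0]=0
Ev 9: PC=2 idx=0 pred=N actual=T -> ctr[0]=1
Ev 10: PC=2 idx=0 pred=N actual=T -> ctr[0]=2
Ev 11: PC=6 idx=0 pred=T actual=T -> ctr[0]=3
Ev 12: PC=2 idx=0 pred=T actual=T -> ctr[0]=3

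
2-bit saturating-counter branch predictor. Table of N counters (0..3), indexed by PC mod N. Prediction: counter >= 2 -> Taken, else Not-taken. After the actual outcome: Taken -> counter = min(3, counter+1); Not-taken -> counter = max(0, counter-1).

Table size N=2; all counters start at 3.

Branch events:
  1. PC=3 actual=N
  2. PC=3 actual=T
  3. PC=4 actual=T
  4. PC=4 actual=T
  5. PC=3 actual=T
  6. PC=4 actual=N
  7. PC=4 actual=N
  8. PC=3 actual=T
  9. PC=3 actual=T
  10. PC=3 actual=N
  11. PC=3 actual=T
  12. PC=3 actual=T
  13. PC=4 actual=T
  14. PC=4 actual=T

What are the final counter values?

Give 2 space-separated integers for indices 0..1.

Answer: 3 3

Derivation:
Ev 1: PC=3 idx=1 pred=T actual=N -> ctr[1]=2
Ev 2: PC=3 idx=1 pred=T actual=T -> ctr[1]=3
Ev 3: PC=4 idx=0 pred=T actual=T -> ctr[0]=3
Ev 4: PC=4 idx=0 pred=T actual=T -> ctr[0]=3
Ev 5: PC=3 idx=1 pred=T actual=T -> ctr[1]=3
Ev 6: PC=4 idx=0 pred=T actual=N -> ctr[0]=2
Ev 7: PC=4 idx=0 pred=T actual=N -> ctr[0]=1
Ev 8: PC=3 idx=1 pred=T actual=T -> ctr[1]=3
Ev 9: PC=3 idx=1 pred=T actual=T -> ctr[1]=3
Ev 10: PC=3 idx=1 pred=T actual=N -> ctr[1]=2
Ev 11: PC=3 idx=1 pred=T actual=T -> ctr[1]=3
Ev 12: PC=3 idx=1 pred=T actual=T -> ctr[1]=3
Ev 13: PC=4 idx=0 pred=N actual=T -> ctr[0]=2
Ev 14: PC=4 idx=0 pred=T actual=T -> ctr[0]=3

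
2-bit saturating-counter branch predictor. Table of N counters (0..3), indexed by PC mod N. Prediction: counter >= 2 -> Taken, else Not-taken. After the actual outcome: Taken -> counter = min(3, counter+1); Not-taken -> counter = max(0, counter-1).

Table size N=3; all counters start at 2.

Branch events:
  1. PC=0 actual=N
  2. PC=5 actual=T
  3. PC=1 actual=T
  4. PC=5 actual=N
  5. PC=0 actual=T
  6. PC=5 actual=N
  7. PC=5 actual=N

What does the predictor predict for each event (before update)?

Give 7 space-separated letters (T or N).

Ev 1: PC=0 idx=0 pred=T actual=N -> ctr[0]=1
Ev 2: PC=5 idx=2 pred=T actual=T -> ctr[2]=3
Ev 3: PC=1 idx=1 pred=T actual=T -> ctr[1]=3
Ev 4: PC=5 idx=2 pred=T actual=N -> ctr[2]=2
Ev 5: PC=0 idx=0 pred=N actual=T -> ctr[0]=2
Ev 6: PC=5 idx=2 pred=T actual=N -> ctr[2]=1
Ev 7: PC=5 idx=2 pred=N actual=N -> ctr[2]=0

Answer: T T T T N T N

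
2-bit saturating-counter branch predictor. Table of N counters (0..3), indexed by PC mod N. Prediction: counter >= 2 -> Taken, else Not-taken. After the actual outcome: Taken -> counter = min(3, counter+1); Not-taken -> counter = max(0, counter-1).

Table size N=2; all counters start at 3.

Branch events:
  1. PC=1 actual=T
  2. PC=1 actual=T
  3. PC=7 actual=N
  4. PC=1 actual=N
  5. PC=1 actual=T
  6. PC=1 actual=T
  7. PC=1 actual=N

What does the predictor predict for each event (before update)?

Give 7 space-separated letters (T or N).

Answer: T T T T N T T

Derivation:
Ev 1: PC=1 idx=1 pred=T actual=T -> ctr[1]=3
Ev 2: PC=1 idx=1 pred=T actual=T -> ctr[1]=3
Ev 3: PC=7 idx=1 pred=T actual=N -> ctr[1]=2
Ev 4: PC=1 idx=1 pred=T actual=N -> ctr[1]=1
Ev 5: PC=1 idx=1 pred=N actual=T -> ctr[1]=2
Ev 6: PC=1 idx=1 pred=T actual=T -> ctr[1]=3
Ev 7: PC=1 idx=1 pred=T actual=N -> ctr[1]=2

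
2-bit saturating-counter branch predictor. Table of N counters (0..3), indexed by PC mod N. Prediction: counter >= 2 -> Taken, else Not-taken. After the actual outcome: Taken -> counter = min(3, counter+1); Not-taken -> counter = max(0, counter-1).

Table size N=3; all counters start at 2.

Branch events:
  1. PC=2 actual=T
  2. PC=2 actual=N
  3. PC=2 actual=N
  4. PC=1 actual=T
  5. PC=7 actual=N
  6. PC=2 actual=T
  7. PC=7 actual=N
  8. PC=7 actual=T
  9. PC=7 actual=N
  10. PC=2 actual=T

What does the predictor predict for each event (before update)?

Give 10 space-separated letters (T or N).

Answer: T T T T T N T N T T

Derivation:
Ev 1: PC=2 idx=2 pred=T actual=T -> ctr[2]=3
Ev 2: PC=2 idx=2 pred=T actual=N -> ctr[2]=2
Ev 3: PC=2 idx=2 pred=T actual=N -> ctr[2]=1
Ev 4: PC=1 idx=1 pred=T actual=T -> ctr[1]=3
Ev 5: PC=7 idx=1 pred=T actual=N -> ctr[1]=2
Ev 6: PC=2 idx=2 pred=N actual=T -> ctr[2]=2
Ev 7: PC=7 idx=1 pred=T actual=N -> ctr[1]=1
Ev 8: PC=7 idx=1 pred=N actual=T -> ctr[1]=2
Ev 9: PC=7 idx=1 pred=T actual=N -> ctr[1]=1
Ev 10: PC=2 idx=2 pred=T actual=T -> ctr[2]=3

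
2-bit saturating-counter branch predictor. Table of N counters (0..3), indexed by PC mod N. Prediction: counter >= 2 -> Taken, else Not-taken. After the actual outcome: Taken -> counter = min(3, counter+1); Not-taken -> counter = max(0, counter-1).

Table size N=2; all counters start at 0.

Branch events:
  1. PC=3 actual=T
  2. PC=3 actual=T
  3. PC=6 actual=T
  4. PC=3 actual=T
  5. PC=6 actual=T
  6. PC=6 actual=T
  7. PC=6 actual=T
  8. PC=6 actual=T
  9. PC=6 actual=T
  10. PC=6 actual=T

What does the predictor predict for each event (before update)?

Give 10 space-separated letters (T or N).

Ev 1: PC=3 idx=1 pred=N actual=T -> ctr[1]=1
Ev 2: PC=3 idx=1 pred=N actual=T -> ctr[1]=2
Ev 3: PC=6 idx=0 pred=N actual=T -> ctr[0]=1
Ev 4: PC=3 idx=1 pred=T actual=T -> ctr[1]=3
Ev 5: PC=6 idx=0 pred=N actual=T -> ctr[0]=2
Ev 6: PC=6 idx=0 pred=T actual=T -> ctr[0]=3
Ev 7: PC=6 idx=0 pred=T actual=T -> ctr[0]=3
Ev 8: PC=6 idx=0 pred=T actual=T -> ctr[0]=3
Ev 9: PC=6 idx=0 pred=T actual=T -> ctr[0]=3
Ev 10: PC=6 idx=0 pred=T actual=T -> ctr[0]=3

Answer: N N N T N T T T T T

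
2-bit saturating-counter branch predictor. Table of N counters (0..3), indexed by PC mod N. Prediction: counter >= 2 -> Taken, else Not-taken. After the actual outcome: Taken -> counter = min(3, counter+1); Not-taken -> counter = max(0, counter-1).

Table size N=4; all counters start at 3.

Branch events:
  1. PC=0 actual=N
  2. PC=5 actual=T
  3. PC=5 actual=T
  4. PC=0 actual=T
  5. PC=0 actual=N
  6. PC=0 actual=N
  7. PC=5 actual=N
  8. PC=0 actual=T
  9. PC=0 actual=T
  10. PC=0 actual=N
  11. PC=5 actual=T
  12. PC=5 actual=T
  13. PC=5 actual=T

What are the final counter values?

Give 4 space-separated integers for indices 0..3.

Answer: 2 3 3 3

Derivation:
Ev 1: PC=0 idx=0 pred=T actual=N -> ctr[0]=2
Ev 2: PC=5 idx=1 pred=T actual=T -> ctr[1]=3
Ev 3: PC=5 idx=1 pred=T actual=T -> ctr[1]=3
Ev 4: PC=0 idx=0 pred=T actual=T -> ctr[0]=3
Ev 5: PC=0 idx=0 pred=T actual=N -> ctr[0]=2
Ev 6: PC=0 idx=0 pred=T actual=N -> ctr[0]=1
Ev 7: PC=5 idx=1 pred=T actual=N -> ctr[1]=2
Ev 8: PC=0 idx=0 pred=N actual=T -> ctr[0]=2
Ev 9: PC=0 idx=0 pred=T actual=T -> ctr[0]=3
Ev 10: PC=0 idx=0 pred=T actual=N -> ctr[0]=2
Ev 11: PC=5 idx=1 pred=T actual=T -> ctr[1]=3
Ev 12: PC=5 idx=1 pred=T actual=T -> ctr[1]=3
Ev 13: PC=5 idx=1 pred=T actual=T -> ctr[1]=3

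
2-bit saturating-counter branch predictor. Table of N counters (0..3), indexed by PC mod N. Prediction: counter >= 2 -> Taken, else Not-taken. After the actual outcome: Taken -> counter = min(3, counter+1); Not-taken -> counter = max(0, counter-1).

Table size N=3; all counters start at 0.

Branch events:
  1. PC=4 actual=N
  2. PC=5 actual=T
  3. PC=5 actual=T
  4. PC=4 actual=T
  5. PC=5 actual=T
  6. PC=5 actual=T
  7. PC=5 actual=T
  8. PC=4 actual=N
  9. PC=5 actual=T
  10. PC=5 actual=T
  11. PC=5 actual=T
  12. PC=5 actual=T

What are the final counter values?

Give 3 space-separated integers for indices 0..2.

Ev 1: PC=4 idx=1 pred=N actual=N -> ctr[1]=0
Ev 2: PC=5 idx=2 pred=N actual=T -> ctr[2]=1
Ev 3: PC=5 idx=2 pred=N actual=T -> ctr[2]=2
Ev 4: PC=4 idx=1 pred=N actual=T -> ctr[1]=1
Ev 5: PC=5 idx=2 pred=T actual=T -> ctr[2]=3
Ev 6: PC=5 idx=2 pred=T actual=T -> ctr[2]=3
Ev 7: PC=5 idx=2 pred=T actual=T -> ctr[2]=3
Ev 8: PC=4 idx=1 pred=N actual=N -> ctr[1]=0
Ev 9: PC=5 idx=2 pred=T actual=T -> ctr[2]=3
Ev 10: PC=5 idx=2 pred=T actual=T -> ctr[2]=3
Ev 11: PC=5 idx=2 pred=T actual=T -> ctr[2]=3
Ev 12: PC=5 idx=2 pred=T actual=T -> ctr[2]=3

Answer: 0 0 3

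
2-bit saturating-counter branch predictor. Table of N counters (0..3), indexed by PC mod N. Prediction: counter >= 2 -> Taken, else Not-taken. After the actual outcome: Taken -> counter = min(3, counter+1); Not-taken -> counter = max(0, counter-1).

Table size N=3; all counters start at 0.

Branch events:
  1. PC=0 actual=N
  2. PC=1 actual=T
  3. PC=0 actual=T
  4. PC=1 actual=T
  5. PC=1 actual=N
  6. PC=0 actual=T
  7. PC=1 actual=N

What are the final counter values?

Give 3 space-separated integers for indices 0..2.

Answer: 2 0 0

Derivation:
Ev 1: PC=0 idx=0 pred=N actual=N -> ctr[0]=0
Ev 2: PC=1 idx=1 pred=N actual=T -> ctr[1]=1
Ev 3: PC=0 idx=0 pred=N actual=T -> ctr[0]=1
Ev 4: PC=1 idx=1 pred=N actual=T -> ctr[1]=2
Ev 5: PC=1 idx=1 pred=T actual=N -> ctr[1]=1
Ev 6: PC=0 idx=0 pred=N actual=T -> ctr[0]=2
Ev 7: PC=1 idx=1 pred=N actual=N -> ctr[1]=0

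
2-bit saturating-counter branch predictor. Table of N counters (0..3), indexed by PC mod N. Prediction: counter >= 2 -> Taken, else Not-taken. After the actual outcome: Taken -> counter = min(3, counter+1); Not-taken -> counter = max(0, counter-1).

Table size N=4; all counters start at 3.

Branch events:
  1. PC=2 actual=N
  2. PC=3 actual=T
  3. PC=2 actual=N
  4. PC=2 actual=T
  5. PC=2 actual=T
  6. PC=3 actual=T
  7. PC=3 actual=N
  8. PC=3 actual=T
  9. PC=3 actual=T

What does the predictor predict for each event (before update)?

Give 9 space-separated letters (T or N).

Ev 1: PC=2 idx=2 pred=T actual=N -> ctr[2]=2
Ev 2: PC=3 idx=3 pred=T actual=T -> ctr[3]=3
Ev 3: PC=2 idx=2 pred=T actual=N -> ctr[2]=1
Ev 4: PC=2 idx=2 pred=N actual=T -> ctr[2]=2
Ev 5: PC=2 idx=2 pred=T actual=T -> ctr[2]=3
Ev 6: PC=3 idx=3 pred=T actual=T -> ctr[3]=3
Ev 7: PC=3 idx=3 pred=T actual=N -> ctr[3]=2
Ev 8: PC=3 idx=3 pred=T actual=T -> ctr[3]=3
Ev 9: PC=3 idx=3 pred=T actual=T -> ctr[3]=3

Answer: T T T N T T T T T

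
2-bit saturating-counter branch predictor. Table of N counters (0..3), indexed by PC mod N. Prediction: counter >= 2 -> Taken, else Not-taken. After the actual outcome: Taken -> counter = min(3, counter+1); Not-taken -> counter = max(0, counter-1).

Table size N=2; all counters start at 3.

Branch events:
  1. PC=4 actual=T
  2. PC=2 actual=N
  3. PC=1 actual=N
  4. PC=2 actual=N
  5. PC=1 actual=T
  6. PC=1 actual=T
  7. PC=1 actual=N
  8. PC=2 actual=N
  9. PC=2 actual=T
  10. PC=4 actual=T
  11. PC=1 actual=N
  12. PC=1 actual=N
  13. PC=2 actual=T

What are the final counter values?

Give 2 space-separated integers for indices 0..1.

Ev 1: PC=4 idx=0 pred=T actual=T -> ctr[0]=3
Ev 2: PC=2 idx=0 pred=T actual=N -> ctr[0]=2
Ev 3: PC=1 idx=1 pred=T actual=N -> ctr[1]=2
Ev 4: PC=2 idx=0 pred=T actual=N -> ctr[0]=1
Ev 5: PC=1 idx=1 pred=T actual=T -> ctr[1]=3
Ev 6: PC=1 idx=1 pred=T actual=T -> ctr[1]=3
Ev 7: PC=1 idx=1 pred=T actual=N -> ctr[1]=2
Ev 8: PC=2 idx=0 pred=N actual=N -> ctr[0]=0
Ev 9: PC=2 idx=0 pred=N actual=T -> ctr[0]=1
Ev 10: PC=4 idx=0 pred=N actual=T -> ctr[0]=2
Ev 11: PC=1 idx=1 pred=T actual=N -> ctr[1]=1
Ev 12: PC=1 idx=1 pred=N actual=N -> ctr[1]=0
Ev 13: PC=2 idx=0 pred=T actual=T -> ctr[0]=3

Answer: 3 0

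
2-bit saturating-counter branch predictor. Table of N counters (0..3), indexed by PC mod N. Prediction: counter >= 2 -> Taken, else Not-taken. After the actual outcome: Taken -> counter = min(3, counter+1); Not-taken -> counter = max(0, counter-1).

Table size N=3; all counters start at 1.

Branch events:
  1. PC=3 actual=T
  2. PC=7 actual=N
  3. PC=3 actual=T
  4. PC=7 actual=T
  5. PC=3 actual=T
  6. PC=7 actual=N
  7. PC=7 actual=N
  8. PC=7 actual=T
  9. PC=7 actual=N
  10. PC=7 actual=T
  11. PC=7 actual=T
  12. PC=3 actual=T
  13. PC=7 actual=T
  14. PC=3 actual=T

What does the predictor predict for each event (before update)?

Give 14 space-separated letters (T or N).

Ev 1: PC=3 idx=0 pred=N actual=T -> ctr[0]=2
Ev 2: PC=7 idx=1 pred=N actual=N -> ctr[1]=0
Ev 3: PC=3 idx=0 pred=T actual=T -> ctr[0]=3
Ev 4: PC=7 idx=1 pred=N actual=T -> ctr[1]=1
Ev 5: PC=3 idx=0 pred=T actual=T -> ctr[0]=3
Ev 6: PC=7 idx=1 pred=N actual=N -> ctr[1]=0
Ev 7: PC=7 idx=1 pred=N actual=N -> ctr[1]=0
Ev 8: PC=7 idx=1 pred=N actual=T -> ctr[1]=1
Ev 9: PC=7 idx=1 pred=N actual=N -> ctr[1]=0
Ev 10: PC=7 idx=1 pred=N actual=T -> ctr[1]=1
Ev 11: PC=7 idx=1 pred=N actual=T -> ctr[1]=2
Ev 12: PC=3 idx=0 pred=T actual=T -> ctr[0]=3
Ev 13: PC=7 idx=1 pred=T actual=T -> ctr[1]=3
Ev 14: PC=3 idx=0 pred=T actual=T -> ctr[0]=3

Answer: N N T N T N N N N N N T T T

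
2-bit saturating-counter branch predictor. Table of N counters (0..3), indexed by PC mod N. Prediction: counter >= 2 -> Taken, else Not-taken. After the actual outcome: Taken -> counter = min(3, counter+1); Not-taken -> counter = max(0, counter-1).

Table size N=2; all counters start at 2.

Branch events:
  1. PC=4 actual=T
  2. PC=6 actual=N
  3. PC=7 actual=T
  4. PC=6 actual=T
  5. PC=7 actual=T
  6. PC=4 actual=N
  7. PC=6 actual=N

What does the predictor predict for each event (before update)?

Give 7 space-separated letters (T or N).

Answer: T T T T T T T

Derivation:
Ev 1: PC=4 idx=0 pred=T actual=T -> ctr[0]=3
Ev 2: PC=6 idx=0 pred=T actual=N -> ctr[0]=2
Ev 3: PC=7 idx=1 pred=T actual=T -> ctr[1]=3
Ev 4: PC=6 idx=0 pred=T actual=T -> ctr[0]=3
Ev 5: PC=7 idx=1 pred=T actual=T -> ctr[1]=3
Ev 6: PC=4 idx=0 pred=T actual=N -> ctr[0]=2
Ev 7: PC=6 idx=0 pred=T actual=N -> ctr[0]=1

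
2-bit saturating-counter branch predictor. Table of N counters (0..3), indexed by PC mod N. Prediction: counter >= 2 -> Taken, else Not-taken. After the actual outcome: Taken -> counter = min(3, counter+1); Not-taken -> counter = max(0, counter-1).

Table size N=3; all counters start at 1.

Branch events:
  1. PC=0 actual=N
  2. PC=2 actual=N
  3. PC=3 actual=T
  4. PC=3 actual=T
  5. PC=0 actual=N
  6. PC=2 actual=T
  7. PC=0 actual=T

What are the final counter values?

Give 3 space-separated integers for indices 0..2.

Answer: 2 1 1

Derivation:
Ev 1: PC=0 idx=0 pred=N actual=N -> ctr[0]=0
Ev 2: PC=2 idx=2 pred=N actual=N -> ctr[2]=0
Ev 3: PC=3 idx=0 pred=N actual=T -> ctr[0]=1
Ev 4: PC=3 idx=0 pred=N actual=T -> ctr[0]=2
Ev 5: PC=0 idx=0 pred=T actual=N -> ctr[0]=1
Ev 6: PC=2 idx=2 pred=N actual=T -> ctr[2]=1
Ev 7: PC=0 idx=0 pred=N actual=T -> ctr[0]=2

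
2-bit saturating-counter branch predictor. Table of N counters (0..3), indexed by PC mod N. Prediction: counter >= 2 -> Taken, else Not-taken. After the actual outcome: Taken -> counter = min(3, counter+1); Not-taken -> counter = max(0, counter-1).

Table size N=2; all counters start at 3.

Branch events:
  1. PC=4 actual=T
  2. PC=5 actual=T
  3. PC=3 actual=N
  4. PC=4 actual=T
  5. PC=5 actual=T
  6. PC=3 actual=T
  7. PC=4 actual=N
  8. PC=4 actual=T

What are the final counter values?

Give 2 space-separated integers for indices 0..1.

Answer: 3 3

Derivation:
Ev 1: PC=4 idx=0 pred=T actual=T -> ctr[0]=3
Ev 2: PC=5 idx=1 pred=T actual=T -> ctr[1]=3
Ev 3: PC=3 idx=1 pred=T actual=N -> ctr[1]=2
Ev 4: PC=4 idx=0 pred=T actual=T -> ctr[0]=3
Ev 5: PC=5 idx=1 pred=T actual=T -> ctr[1]=3
Ev 6: PC=3 idx=1 pred=T actual=T -> ctr[1]=3
Ev 7: PC=4 idx=0 pred=T actual=N -> ctr[0]=2
Ev 8: PC=4 idx=0 pred=T actual=T -> ctr[0]=3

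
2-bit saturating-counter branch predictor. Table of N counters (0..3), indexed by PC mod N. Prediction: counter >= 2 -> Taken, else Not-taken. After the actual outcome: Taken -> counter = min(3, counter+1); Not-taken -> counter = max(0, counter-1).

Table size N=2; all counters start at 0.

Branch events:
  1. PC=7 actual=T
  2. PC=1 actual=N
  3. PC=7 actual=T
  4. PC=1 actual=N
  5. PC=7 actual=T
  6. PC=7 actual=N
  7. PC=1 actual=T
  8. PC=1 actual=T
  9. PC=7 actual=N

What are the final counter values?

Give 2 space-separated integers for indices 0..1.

Answer: 0 1

Derivation:
Ev 1: PC=7 idx=1 pred=N actual=T -> ctr[1]=1
Ev 2: PC=1 idx=1 pred=N actual=N -> ctr[1]=0
Ev 3: PC=7 idx=1 pred=N actual=T -> ctr[1]=1
Ev 4: PC=1 idx=1 pred=N actual=N -> ctr[1]=0
Ev 5: PC=7 idx=1 pred=N actual=T -> ctr[1]=1
Ev 6: PC=7 idx=1 pred=N actual=N -> ctr[1]=0
Ev 7: PC=1 idx=1 pred=N actual=T -> ctr[1]=1
Ev 8: PC=1 idx=1 pred=N actual=T -> ctr[1]=2
Ev 9: PC=7 idx=1 pred=T actual=N -> ctr[1]=1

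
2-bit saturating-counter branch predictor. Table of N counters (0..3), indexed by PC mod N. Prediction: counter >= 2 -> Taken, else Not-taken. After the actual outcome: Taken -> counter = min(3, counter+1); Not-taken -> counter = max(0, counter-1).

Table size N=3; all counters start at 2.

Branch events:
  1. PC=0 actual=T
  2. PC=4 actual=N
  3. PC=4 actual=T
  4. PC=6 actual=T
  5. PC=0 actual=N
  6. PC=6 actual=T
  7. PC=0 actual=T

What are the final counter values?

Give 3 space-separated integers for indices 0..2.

Answer: 3 2 2

Derivation:
Ev 1: PC=0 idx=0 pred=T actual=T -> ctr[0]=3
Ev 2: PC=4 idx=1 pred=T actual=N -> ctr[1]=1
Ev 3: PC=4 idx=1 pred=N actual=T -> ctr[1]=2
Ev 4: PC=6 idx=0 pred=T actual=T -> ctr[0]=3
Ev 5: PC=0 idx=0 pred=T actual=N -> ctr[0]=2
Ev 6: PC=6 idx=0 pred=T actual=T -> ctr[0]=3
Ev 7: PC=0 idx=0 pred=T actual=T -> ctr[0]=3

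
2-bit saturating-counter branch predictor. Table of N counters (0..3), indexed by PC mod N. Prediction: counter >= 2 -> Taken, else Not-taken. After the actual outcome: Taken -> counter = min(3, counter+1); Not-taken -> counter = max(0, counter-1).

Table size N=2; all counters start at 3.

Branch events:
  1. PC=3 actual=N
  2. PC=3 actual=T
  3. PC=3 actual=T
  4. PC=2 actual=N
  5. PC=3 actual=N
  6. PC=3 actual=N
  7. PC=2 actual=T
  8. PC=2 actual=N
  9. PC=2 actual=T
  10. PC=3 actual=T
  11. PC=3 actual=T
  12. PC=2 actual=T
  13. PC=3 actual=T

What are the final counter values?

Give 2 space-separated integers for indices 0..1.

Answer: 3 3

Derivation:
Ev 1: PC=3 idx=1 pred=T actual=N -> ctr[1]=2
Ev 2: PC=3 idx=1 pred=T actual=T -> ctr[1]=3
Ev 3: PC=3 idx=1 pred=T actual=T -> ctr[1]=3
Ev 4: PC=2 idx=0 pred=T actual=N -> ctr[0]=2
Ev 5: PC=3 idx=1 pred=T actual=N -> ctr[1]=2
Ev 6: PC=3 idx=1 pred=T actual=N -> ctr[1]=1
Ev 7: PC=2 idx=0 pred=T actual=T -> ctr[0]=3
Ev 8: PC=2 idx=0 pred=T actual=N -> ctr[0]=2
Ev 9: PC=2 idx=0 pred=T actual=T -> ctr[0]=3
Ev 10: PC=3 idx=1 pred=N actual=T -> ctr[1]=2
Ev 11: PC=3 idx=1 pred=T actual=T -> ctr[1]=3
Ev 12: PC=2 idx=0 pred=T actual=T -> ctr[0]=3
Ev 13: PC=3 idx=1 pred=T actual=T -> ctr[1]=3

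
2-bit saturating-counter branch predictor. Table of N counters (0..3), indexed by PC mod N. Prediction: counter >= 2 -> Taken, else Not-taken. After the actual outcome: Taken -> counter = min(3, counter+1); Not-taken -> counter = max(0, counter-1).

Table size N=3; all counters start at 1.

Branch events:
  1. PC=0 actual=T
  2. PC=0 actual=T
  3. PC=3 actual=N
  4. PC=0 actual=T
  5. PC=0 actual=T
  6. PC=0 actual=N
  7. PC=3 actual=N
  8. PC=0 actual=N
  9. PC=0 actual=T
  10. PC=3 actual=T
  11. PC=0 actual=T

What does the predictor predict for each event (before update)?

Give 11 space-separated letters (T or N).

Ev 1: PC=0 idx=0 pred=N actual=T -> ctr[0]=2
Ev 2: PC=0 idx=0 pred=T actual=T -> ctr[0]=3
Ev 3: PC=3 idx=0 pred=T actual=N -> ctr[0]=2
Ev 4: PC=0 idx=0 pred=T actual=T -> ctr[0]=3
Ev 5: PC=0 idx=0 pred=T actual=T -> ctr[0]=3
Ev 6: PC=0 idx=0 pred=T actual=N -> ctr[0]=2
Ev 7: PC=3 idx=0 pred=T actual=N -> ctr[0]=1
Ev 8: PC=0 idx=0 pred=N actual=N -> ctr[0]=0
Ev 9: PC=0 idx=0 pred=N actual=T -> ctr[0]=1
Ev 10: PC=3 idx=0 pred=N actual=T -> ctr[0]=2
Ev 11: PC=0 idx=0 pred=T actual=T -> ctr[0]=3

Answer: N T T T T T T N N N T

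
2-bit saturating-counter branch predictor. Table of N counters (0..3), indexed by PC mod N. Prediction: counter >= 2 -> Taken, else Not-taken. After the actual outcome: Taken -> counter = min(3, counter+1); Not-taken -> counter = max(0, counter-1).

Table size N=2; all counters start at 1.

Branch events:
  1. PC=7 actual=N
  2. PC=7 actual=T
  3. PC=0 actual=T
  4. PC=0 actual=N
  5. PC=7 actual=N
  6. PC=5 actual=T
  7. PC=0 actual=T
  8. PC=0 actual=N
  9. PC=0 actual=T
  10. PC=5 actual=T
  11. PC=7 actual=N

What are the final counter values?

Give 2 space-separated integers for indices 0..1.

Answer: 2 1

Derivation:
Ev 1: PC=7 idx=1 pred=N actual=N -> ctr[1]=0
Ev 2: PC=7 idx=1 pred=N actual=T -> ctr[1]=1
Ev 3: PC=0 idx=0 pred=N actual=T -> ctr[0]=2
Ev 4: PC=0 idx=0 pred=T actual=N -> ctr[0]=1
Ev 5: PC=7 idx=1 pred=N actual=N -> ctr[1]=0
Ev 6: PC=5 idx=1 pred=N actual=T -> ctr[1]=1
Ev 7: PC=0 idx=0 pred=N actual=T -> ctr[0]=2
Ev 8: PC=0 idx=0 pred=T actual=N -> ctr[0]=1
Ev 9: PC=0 idx=0 pred=N actual=T -> ctr[0]=2
Ev 10: PC=5 idx=1 pred=N actual=T -> ctr[1]=2
Ev 11: PC=7 idx=1 pred=T actual=N -> ctr[1]=1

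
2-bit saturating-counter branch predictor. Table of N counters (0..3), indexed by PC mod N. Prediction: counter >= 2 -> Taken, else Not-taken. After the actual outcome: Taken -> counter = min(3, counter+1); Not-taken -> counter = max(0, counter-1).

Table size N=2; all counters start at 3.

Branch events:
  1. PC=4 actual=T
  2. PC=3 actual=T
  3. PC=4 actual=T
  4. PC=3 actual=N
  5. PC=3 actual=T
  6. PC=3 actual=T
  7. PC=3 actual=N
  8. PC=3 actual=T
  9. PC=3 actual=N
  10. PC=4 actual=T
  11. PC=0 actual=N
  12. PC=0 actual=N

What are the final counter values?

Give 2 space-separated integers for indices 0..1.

Answer: 1 2

Derivation:
Ev 1: PC=4 idx=0 pred=T actual=T -> ctr[0]=3
Ev 2: PC=3 idx=1 pred=T actual=T -> ctr[1]=3
Ev 3: PC=4 idx=0 pred=T actual=T -> ctr[0]=3
Ev 4: PC=3 idx=1 pred=T actual=N -> ctr[1]=2
Ev 5: PC=3 idx=1 pred=T actual=T -> ctr[1]=3
Ev 6: PC=3 idx=1 pred=T actual=T -> ctr[1]=3
Ev 7: PC=3 idx=1 pred=T actual=N -> ctr[1]=2
Ev 8: PC=3 idx=1 pred=T actual=T -> ctr[1]=3
Ev 9: PC=3 idx=1 pred=T actual=N -> ctr[1]=2
Ev 10: PC=4 idx=0 pred=T actual=T -> ctr[0]=3
Ev 11: PC=0 idx=0 pred=T actual=N -> ctr[0]=2
Ev 12: PC=0 idx=0 pred=T actual=N -> ctr[0]=1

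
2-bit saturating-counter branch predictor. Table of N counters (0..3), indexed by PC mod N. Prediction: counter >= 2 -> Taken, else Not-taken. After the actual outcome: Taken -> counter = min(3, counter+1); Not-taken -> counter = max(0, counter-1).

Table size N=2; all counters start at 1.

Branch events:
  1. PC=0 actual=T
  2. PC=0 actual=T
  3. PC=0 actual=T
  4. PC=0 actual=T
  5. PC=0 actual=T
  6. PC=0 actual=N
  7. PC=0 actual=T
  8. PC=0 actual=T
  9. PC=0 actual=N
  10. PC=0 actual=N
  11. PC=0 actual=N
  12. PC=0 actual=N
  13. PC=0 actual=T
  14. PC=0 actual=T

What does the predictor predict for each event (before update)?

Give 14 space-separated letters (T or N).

Answer: N T T T T T T T T T N N N N

Derivation:
Ev 1: PC=0 idx=0 pred=N actual=T -> ctr[0]=2
Ev 2: PC=0 idx=0 pred=T actual=T -> ctr[0]=3
Ev 3: PC=0 idx=0 pred=T actual=T -> ctr[0]=3
Ev 4: PC=0 idx=0 pred=T actual=T -> ctr[0]=3
Ev 5: PC=0 idx=0 pred=T actual=T -> ctr[0]=3
Ev 6: PC=0 idx=0 pred=T actual=N -> ctr[0]=2
Ev 7: PC=0 idx=0 pred=T actual=T -> ctr[0]=3
Ev 8: PC=0 idx=0 pred=T actual=T -> ctr[0]=3
Ev 9: PC=0 idx=0 pred=T actual=N -> ctr[0]=2
Ev 10: PC=0 idx=0 pred=T actual=N -> ctr[0]=1
Ev 11: PC=0 idx=0 pred=N actual=N -> ctr[0]=0
Ev 12: PC=0 idx=0 pred=N actual=N -> ctr[0]=0
Ev 13: PC=0 idx=0 pred=N actual=T -> ctr[0]=1
Ev 14: PC=0 idx=0 pred=N actual=T -> ctr[0]=2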